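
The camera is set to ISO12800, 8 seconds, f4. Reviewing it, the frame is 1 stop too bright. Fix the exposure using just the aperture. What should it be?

f/5.6

Overexposed by 1 stop → need 1 stop darker.
Aperture: f/4 → f/5.6.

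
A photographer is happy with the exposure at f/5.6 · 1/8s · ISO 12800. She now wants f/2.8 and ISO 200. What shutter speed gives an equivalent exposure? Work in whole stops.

2 s

Aperture: f/5.6 → f/4 → f/2.8 — 2 stops wider (brighter).
ISO: 12800 → 6400 → 3200 → 1600 → 800 → 400 → 200 — 6 stops lower (darker).
Net change so far: 4 stops darker. Offset with the shutter speed: 1/8 → 1/4 → 1/2 → 1 → 2.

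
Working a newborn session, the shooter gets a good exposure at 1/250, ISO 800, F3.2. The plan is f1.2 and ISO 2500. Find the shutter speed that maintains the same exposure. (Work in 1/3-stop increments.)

1/5000s

Aperture: f/3.2 → f/2.8 → f/2.5 → f/2.2 → f/2 → f/1.8 → f/1.6 → f/1.4 → f/1.2 — 2 2/3 stops opened up (brighter).
ISO: 800 → 1000 → 1250 → 1600 → 2000 → 2500 — 1 2/3 stops higher (brighter).
Net change so far: 4 1/3 stops brighter. Offset with the shutter speed: 1/250 → 1/320 → 1/400 → 1/500 → 1/640 → 1/800 → 1/1000 → 1/1250 → 1/1600 → 1/2000 → 1/2500 → 1/3200 → 1/4000 → 1/5000.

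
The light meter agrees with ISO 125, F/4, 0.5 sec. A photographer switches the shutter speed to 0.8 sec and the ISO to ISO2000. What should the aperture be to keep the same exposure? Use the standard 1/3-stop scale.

Shutter speed: 0.5 → 0.6 → 0.8 — 2/3 stop longer (brighter).
ISO: 125 → 160 → 200 → 250 → 320 → 400 → 500 → 640 → 800 → 1000 → 1250 → 1600 → 2000 — 4 stops higher (brighter).
Net change so far: 4 2/3 stops brighter. Offset with the aperture: f/4 → f/4.5 → f/5 → f/5.6 → f/6.3 → f/7.1 → f/8 → f/9 → f/10 → f/11 → f/13 → f/14 → f/16 → f/18 → f/20.

f/20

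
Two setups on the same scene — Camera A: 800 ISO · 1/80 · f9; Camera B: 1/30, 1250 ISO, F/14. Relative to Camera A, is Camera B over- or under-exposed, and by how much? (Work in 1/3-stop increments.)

Aperture: f/9 → f/10 → f/11 → f/13 → f/14 — 1 1/3 stops narrower (darker).
Shutter speed: 1/80 → 1/60 → 1/50 → 1/40 → 1/30 — 1 1/3 stops slower (brighter).
ISO: 800 → 1000 → 1250 — 2/3 stop raised (brighter).
Net: −1 1/3 +1 1/3 +2/3 = +2/3 stops.

2/3 stop brighter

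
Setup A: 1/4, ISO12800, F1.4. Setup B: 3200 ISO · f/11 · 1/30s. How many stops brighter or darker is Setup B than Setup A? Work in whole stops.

Aperture: f/1.4 → f/2 → f/2.8 → f/4 → f/5.6 → f/8 → f/11 — 6 stops narrower (darker).
Shutter speed: 1/4 → 1/8 → 1/15 → 1/30 — 3 stops faster (darker).
ISO: 12800 → 6400 → 3200 — 2 stops dropped (darker).
Net: −6 −3 −2 = −11 stops.

11 stops darker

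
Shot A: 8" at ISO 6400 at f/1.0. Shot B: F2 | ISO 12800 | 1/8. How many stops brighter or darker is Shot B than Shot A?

Aperture: f/1.0 → f/1.4 → f/2 — 2 stops stopped down (darker).
Shutter speed: 8 → 4 → 2 → 1 → 1/2 → 1/4 → 1/8 — 6 stops shorter (darker).
ISO: 6400 → 12800 — 1 stop raised (brighter).
Net: −2 −6 +1 = −7 stops.

7 stops darker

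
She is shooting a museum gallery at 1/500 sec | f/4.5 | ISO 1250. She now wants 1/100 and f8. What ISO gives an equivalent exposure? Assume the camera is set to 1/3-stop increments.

Shutter speed: 1/500 → 1/400 → 1/320 → 1/250 → 1/200 → 1/160 → 1/125 → 1/100 — 2 1/3 stops longer (brighter).
Aperture: f/4.5 → f/5 → f/5.6 → f/6.3 → f/7.1 → f/8 — 1 2/3 stops stopped down (darker).
Net change so far: 2/3 stop brighter. Offset with the ISO: 1250 → 1000 → 800.

ISO 800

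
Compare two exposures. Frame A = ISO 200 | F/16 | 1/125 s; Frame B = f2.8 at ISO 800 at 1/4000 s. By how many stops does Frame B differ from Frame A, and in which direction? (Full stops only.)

Aperture: f/16 → f/11 → f/8 → f/5.6 → f/4 → f/2.8 — 5 stops larger aperture (brighter).
Shutter speed: 1/125 → 1/250 → 1/500 → 1/1000 → 1/2000 → 1/4000 — 5 stops shorter (darker).
ISO: 200 → 400 → 800 — 2 stops higher (brighter).
Net: +5 −5 +2 = +2 stops.

2 stops brighter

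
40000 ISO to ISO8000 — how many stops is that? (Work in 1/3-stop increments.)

40000 → 32000 → 25600 → 20000 → 16000 → 12800 → 10000 → 8000 — count the steps: 7 third-stops = 2 1/3 stops.

2 1/3 stops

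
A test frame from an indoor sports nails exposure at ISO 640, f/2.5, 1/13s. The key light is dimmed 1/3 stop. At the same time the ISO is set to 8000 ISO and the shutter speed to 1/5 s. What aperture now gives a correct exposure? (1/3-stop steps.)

f/13

Scene light: 1/3 stop darker.
ISO: 640 → 800 → 1000 → 1250 → 1600 → 2000 → 2500 → 3200 → 4000 → 5000 → 6400 → 8000 — 3 2/3 stops raised (brighter).
Shutter speed: 1/13 → 1/10 → 1/8 → 1/6 → 1/5 — 1 1/3 stops slower (brighter).
Net so far: 4 2/3 stops brighter. Aperture: f/2.5 → f/2.8 → f/3.2 → f/3.5 → f/4 → f/4.5 → f/5 → f/5.6 → f/6.3 → f/7.1 → f/8 → f/9 → f/10 → f/11 → f/13.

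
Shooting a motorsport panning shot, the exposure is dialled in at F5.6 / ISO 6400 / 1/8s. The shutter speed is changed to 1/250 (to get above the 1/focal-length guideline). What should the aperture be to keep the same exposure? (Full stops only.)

Shutter speed: 1/8 → 1/15 → 1/30 → 1/60 → 1/125 → 1/250 — 5 stops faster (darker).
Need 5 stops brighter from the aperture: f/5.6 → f/4 → f/2.8 → f/2 → f/1.4 → f/1.0.

f/1.0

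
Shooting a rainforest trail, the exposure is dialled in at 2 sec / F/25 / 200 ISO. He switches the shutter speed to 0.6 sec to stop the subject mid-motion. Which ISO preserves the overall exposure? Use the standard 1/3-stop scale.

ISO 640

Shutter speed: 2 → 1.6 → 1.3 → 1 → 0.8 → 0.6 — 1 2/3 stops faster (darker).
Need 1 2/3 stops brighter from the ISO: 200 → 250 → 320 → 400 → 500 → 640.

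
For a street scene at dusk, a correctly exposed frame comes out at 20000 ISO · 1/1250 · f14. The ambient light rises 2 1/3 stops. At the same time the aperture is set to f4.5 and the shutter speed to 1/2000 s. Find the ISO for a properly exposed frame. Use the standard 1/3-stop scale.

Scene light: 2 1/3 stops brighter.
Aperture: f/14 → f/13 → f/11 → f/10 → f/9 → f/8 → f/7.1 → f/6.3 → f/5.6 → f/5 → f/4.5 — 3 1/3 stops opened up (brighter).
Shutter speed: 1/1250 → 1/1600 → 1/2000 — 2/3 stop faster (darker).
Net so far: 5 stops brighter. ISO: 20000 → 16000 → 12800 → 10000 → 8000 → 6400 → 5000 → 4000 → 3200 → 2500 → 2000 → 1600 → 1250 → 1000 → 800 → 640.

ISO 640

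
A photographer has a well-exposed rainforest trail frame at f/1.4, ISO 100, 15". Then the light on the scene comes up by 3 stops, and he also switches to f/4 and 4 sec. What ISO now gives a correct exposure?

ISO 400

Scene light: 3 stops brighter.
Aperture: f/1.4 → f/2 → f/2.8 → f/4 — 3 stops smaller aperture (darker).
Shutter speed: 15 → 8 → 4 — 2 stops shorter (darker).
Net so far: 2 stops darker. ISO: 100 → 200 → 400.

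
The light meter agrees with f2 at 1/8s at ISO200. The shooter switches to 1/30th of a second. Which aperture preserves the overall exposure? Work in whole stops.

Shutter speed: 1/8 → 1/15 → 1/30 — 2 stops faster (darker).
Need 2 stops brighter from the aperture: f/2 → f/1.4 → f/1.0.

f/1.0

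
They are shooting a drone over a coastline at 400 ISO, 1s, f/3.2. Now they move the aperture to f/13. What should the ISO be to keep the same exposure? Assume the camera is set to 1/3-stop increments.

ISO 6400

Aperture: f/3.2 → f/3.5 → f/4 → f/4.5 → f/5 → f/5.6 → f/6.3 → f/7.1 → f/8 → f/9 → f/10 → f/11 → f/13 — 4 stops narrower (darker).
Need 4 stops brighter from the ISO: 400 → 500 → 640 → 800 → 1000 → 1250 → 1600 → 2000 → 2500 → 3200 → 4000 → 5000 → 6400.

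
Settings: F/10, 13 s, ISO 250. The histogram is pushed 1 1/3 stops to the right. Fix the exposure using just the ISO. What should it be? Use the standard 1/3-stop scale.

Overexposed by 1 1/3 stops → need 1 1/3 stops darker.
ISO: 250 → 200 → 160 → 125 → 100.

ISO 100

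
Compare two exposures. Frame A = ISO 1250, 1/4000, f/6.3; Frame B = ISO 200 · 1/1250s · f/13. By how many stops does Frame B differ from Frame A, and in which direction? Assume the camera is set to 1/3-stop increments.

Aperture: f/6.3 → f/7.1 → f/8 → f/9 → f/10 → f/11 → f/13 — 2 stops narrower (darker).
Shutter speed: 1/4000 → 1/3200 → 1/2500 → 1/2000 → 1/1600 → 1/1250 — 1 2/3 stops longer (brighter).
ISO: 1250 → 1000 → 800 → 640 → 500 → 400 → 320 → 250 → 200 — 2 2/3 stops lower (darker).
Net: −2 +1 2/3 −2 2/3 = −3 stops.

3 stops darker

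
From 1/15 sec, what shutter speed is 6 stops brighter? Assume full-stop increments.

4 s

Shutter speed: 1/15 → 1/8 → 1/4 → 1/2 → 1 → 2 → 4 — 6 stops longer (brighter).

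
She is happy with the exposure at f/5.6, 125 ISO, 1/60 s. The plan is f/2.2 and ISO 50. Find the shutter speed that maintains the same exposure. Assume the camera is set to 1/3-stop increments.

1/160s

Aperture: f/5.6 → f/5 → f/4.5 → f/4 → f/3.5 → f/3.2 → f/2.8 → f/2.5 → f/2.2 — 2 2/3 stops wider (brighter).
ISO: 125 → 100 → 80 → 64 → 50 — 1 1/3 stops dropped (darker).
Net change so far: 1 1/3 stops brighter. Offset with the shutter speed: 1/60 → 1/80 → 1/100 → 1/125 → 1/160.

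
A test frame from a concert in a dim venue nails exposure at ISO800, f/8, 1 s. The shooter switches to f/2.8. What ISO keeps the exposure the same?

Aperture: f/8 → f/5.6 → f/4 → f/2.8 — 3 stops opened up (brighter).
Need 3 stops darker from the ISO: 800 → 400 → 200 → 100.

ISO 100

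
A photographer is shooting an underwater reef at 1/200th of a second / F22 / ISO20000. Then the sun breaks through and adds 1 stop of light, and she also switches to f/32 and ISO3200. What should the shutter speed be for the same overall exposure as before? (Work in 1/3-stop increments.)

Scene light: 1 stop brighter.
Aperture: f/22 → f/25 → f/29 → f/32 — 1 stop stopped down (darker).
ISO: 20000 → 16000 → 12800 → 10000 → 8000 → 6400 → 5000 → 4000 → 3200 — 2 2/3 stops dropped (darker).
Net so far: 2 2/3 stops darker. Shutter speed: 1/200 → 1/160 → 1/125 → 1/100 → 1/80 → 1/60 → 1/50 → 1/40 → 1/30.

1/30s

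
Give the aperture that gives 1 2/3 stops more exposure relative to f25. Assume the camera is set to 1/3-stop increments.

f/14

Aperture: f/25 → f/22 → f/20 → f/18 → f/16 → f/14 — 1 2/3 stops wider (brighter).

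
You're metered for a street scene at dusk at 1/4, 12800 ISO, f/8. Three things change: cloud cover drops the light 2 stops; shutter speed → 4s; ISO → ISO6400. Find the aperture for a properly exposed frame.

Scene light: 2 stops darker.
Shutter speed: 1/4 → 1/2 → 1 → 2 → 4 — 4 stops longer (brighter).
ISO: 12800 → 6400 — 1 stop dropped (darker).
Net so far: 1 stop brighter. Aperture: f/8 → f/11.

f/11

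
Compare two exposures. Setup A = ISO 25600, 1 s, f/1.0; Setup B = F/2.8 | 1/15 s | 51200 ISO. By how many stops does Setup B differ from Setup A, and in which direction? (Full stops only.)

Aperture: f/1.0 → f/1.4 → f/2 → f/2.8 — 3 stops smaller aperture (darker).
Shutter speed: 1 → 1/2 → 1/4 → 1/8 → 1/15 — 4 stops faster (darker).
ISO: 25600 → 51200 — 1 stop raised (brighter).
Net: −3 −4 +1 = −6 stops.

6 stops darker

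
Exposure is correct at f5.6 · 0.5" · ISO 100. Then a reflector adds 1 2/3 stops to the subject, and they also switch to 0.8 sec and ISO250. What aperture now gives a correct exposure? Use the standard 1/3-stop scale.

Scene light: 1 2/3 stops brighter.
Shutter speed: 0.5 → 0.6 → 0.8 — 2/3 stop longer (brighter).
ISO: 100 → 125 → 160 → 200 → 250 — 1 1/3 stops raised (brighter).
Net so far: 3 2/3 stops brighter. Aperture: f/5.6 → f/6.3 → f/7.1 → f/8 → f/9 → f/10 → f/11 → f/13 → f/14 → f/16 → f/18 → f/20.

f/20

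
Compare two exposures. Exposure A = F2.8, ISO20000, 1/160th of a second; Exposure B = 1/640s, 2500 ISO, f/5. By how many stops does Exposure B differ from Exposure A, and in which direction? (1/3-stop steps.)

Aperture: f/2.8 → f/3.2 → f/3.5 → f/4 → f/4.5 → f/5 — 1 2/3 stops narrower (darker).
Shutter speed: 1/160 → 1/200 → 1/250 → 1/320 → 1/400 → 1/500 → 1/640 — 2 stops faster (darker).
ISO: 20000 → 16000 → 12800 → 10000 → 8000 → 6400 → 5000 → 4000 → 3200 → 2500 — 3 stops lower (darker).
Net: −1 2/3 −2 −3 = −6 2/3 stops.

6 2/3 stops darker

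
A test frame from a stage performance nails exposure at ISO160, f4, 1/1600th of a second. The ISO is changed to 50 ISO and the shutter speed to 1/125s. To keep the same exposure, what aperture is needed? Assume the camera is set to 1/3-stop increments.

ISO: 160 → 125 → 100 → 80 → 64 → 50 — 1 2/3 stops lower (darker).
Shutter speed: 1/1600 → 1/1250 → 1/1000 → 1/800 → 1/640 → 1/500 → 1/400 → 1/320 → 1/250 → 1/200 → 1/160 → 1/125 — 3 2/3 stops longer (brighter).
Net change so far: 2 stops brighter. Offset with the aperture: f/4 → f/4.5 → f/5 → f/5.6 → f/6.3 → f/7.1 → f/8.

f/8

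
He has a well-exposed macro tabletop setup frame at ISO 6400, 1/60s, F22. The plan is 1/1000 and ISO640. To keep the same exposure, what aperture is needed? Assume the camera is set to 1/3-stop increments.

f/1.8

Shutter speed: 1/60 → 1/80 → 1/100 → 1/125 → 1/160 → 1/200 → 1/250 → 1/320 → 1/400 → 1/500 → 1/640 → 1/800 → 1/1000 — 4 stops faster (darker).
ISO: 6400 → 5000 → 4000 → 3200 → 2500 → 2000 → 1600 → 1250 → 1000 → 800 → 640 — 3 1/3 stops lower (darker).
Net change so far: 7 1/3 stops darker. Offset with the aperture: f/22 → f/20 → f/18 → f/16 → f/14 → f/13 → f/11 → f/10 → f/9 → f/8 → f/7.1 → f/6.3 → f/5.6 → f/5 → f/4.5 → f/4 → f/3.5 → f/3.2 → f/2.8 → f/2.5 → f/2.2 → f/2 → f/1.8.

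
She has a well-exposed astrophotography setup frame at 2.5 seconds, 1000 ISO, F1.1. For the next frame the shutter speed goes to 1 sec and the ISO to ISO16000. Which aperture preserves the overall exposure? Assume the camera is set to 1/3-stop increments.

f/2.8

Shutter speed: 2.5 → 2 → 1.6 → 1.3 → 1 — 1 1/3 stops faster (darker).
ISO: 1000 → 1250 → 1600 → 2000 → 2500 → 3200 → 4000 → 5000 → 6400 → 8000 → 10000 → 12800 → 16000 — 4 stops raised (brighter).
Net change so far: 2 2/3 stops brighter. Offset with the aperture: f/1.1 → f/1.2 → f/1.4 → f/1.6 → f/1.8 → f/2 → f/2.2 → f/2.5 → f/2.8.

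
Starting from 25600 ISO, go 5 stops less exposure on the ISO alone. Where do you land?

ISO 800

ISO: 25600 → 12800 → 6400 → 3200 → 1600 → 800 — 5 stops lower (darker).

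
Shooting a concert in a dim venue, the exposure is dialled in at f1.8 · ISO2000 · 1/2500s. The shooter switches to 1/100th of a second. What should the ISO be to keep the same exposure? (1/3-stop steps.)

ISO 80

Shutter speed: 1/2500 → 1/2000 → 1/1600 → 1/1250 → 1/1000 → 1/800 → 1/640 → 1/500 → 1/400 → 1/320 → 1/250 → 1/200 → 1/160 → 1/125 → 1/100 — 4 2/3 stops slower (brighter).
Need 4 2/3 stops darker from the ISO: 2000 → 1600 → 1250 → 1000 → 800 → 640 → 500 → 400 → 320 → 250 → 200 → 160 → 125 → 100 → 80.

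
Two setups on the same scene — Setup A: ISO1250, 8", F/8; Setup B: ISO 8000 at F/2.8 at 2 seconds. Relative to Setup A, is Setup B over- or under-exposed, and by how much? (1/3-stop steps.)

Aperture: f/8 → f/7.1 → f/6.3 → f/5.6 → f/5 → f/4.5 → f/4 → f/3.5 → f/3.2 → f/2.8 — 3 stops larger aperture (brighter).
Shutter speed: 8 → 6 → 5 → 4 → 3.2 → 2.5 → 2 — 2 stops faster (darker).
ISO: 1250 → 1600 → 2000 → 2500 → 3200 → 4000 → 5000 → 6400 → 8000 — 2 2/3 stops higher (brighter).
Net: +3 −2 +2 2/3 = +3 2/3 stops.

3 2/3 stops brighter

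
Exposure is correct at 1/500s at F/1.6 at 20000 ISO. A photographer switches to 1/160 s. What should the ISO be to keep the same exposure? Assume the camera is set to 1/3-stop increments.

Shutter speed: 1/500 → 1/400 → 1/320 → 1/250 → 1/200 → 1/160 — 1 2/3 stops slower (brighter).
Need 1 2/3 stops darker from the ISO: 20000 → 16000 → 12800 → 10000 → 8000 → 6400.

ISO 6400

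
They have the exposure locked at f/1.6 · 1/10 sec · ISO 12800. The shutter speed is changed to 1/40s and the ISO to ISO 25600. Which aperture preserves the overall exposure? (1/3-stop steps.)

f/1.1

Shutter speed: 1/10 → 1/13 → 1/15 → 1/20 → 1/25 → 1/30 → 1/40 — 2 stops faster (darker).
ISO: 12800 → 16000 → 20000 → 25600 — 1 stop higher (brighter).
Net change so far: 1 stop darker. Offset with the aperture: f/1.6 → f/1.4 → f/1.2 → f/1.1.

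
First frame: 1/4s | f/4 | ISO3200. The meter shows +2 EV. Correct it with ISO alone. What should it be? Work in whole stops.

ISO 800

Overexposed by 2 stops → need 2 stops darker.
ISO: 3200 → 1600 → 800.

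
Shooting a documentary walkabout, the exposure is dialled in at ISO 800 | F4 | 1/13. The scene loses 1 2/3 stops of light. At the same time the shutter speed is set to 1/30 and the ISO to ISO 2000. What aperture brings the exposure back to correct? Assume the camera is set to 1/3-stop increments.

Scene light: 1 2/3 stops darker.
Shutter speed: 1/13 → 1/15 → 1/20 → 1/25 → 1/30 — 1 1/3 stops faster (darker).
ISO: 800 → 1000 → 1250 → 1600 → 2000 — 1 1/3 stops higher (brighter).
Net so far: 1 2/3 stops darker. Aperture: f/4 → f/3.5 → f/3.2 → f/2.8 → f/2.5 → f/2.2.

f/2.2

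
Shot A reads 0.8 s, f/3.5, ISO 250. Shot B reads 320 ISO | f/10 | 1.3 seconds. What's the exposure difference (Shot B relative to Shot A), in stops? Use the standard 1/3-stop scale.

2 stops darker

Aperture: f/3.5 → f/4 → f/4.5 → f/5 → f/5.6 → f/6.3 → f/7.1 → f/8 → f/9 → f/10 — 3 stops smaller aperture (darker).
Shutter speed: 0.8 → 1 → 1.3 — 2/3 stop slower (brighter).
ISO: 250 → 320 — 1/3 stop raised (brighter).
Net: −3 +2/3 +1/3 = −2 stops.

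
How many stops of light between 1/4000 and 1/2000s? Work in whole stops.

1 stop

1/4000 → 1/2000 — count the steps: 1 stop.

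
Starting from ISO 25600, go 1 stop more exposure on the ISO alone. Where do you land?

ISO 51200

ISO: 25600 → 51200 — 1 stop higher (brighter).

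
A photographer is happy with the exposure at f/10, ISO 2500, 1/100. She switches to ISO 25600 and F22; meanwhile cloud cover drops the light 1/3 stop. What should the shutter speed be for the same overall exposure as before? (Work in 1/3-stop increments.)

Scene light: 1/3 stop darker.
ISO: 2500 → 3200 → 4000 → 5000 → 6400 → 8000 → 10000 → 12800 → 16000 → 20000 → 25600 — 3 1/3 stops higher (brighter).
Aperture: f/10 → f/11 → f/13 → f/14 → f/16 → f/18 → f/20 → f/22 — 2 1/3 stops stopped down (darker).
Net so far: 2/3 stop brighter. Shutter speed: 1/100 → 1/125 → 1/160.

1/160s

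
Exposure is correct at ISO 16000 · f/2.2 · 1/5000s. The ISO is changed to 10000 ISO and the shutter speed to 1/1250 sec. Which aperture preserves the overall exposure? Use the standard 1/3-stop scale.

ISO: 16000 → 12800 → 10000 — 2/3 stop dropped (darker).
Shutter speed: 1/5000 → 1/4000 → 1/3200 → 1/2500 → 1/2000 → 1/1600 → 1/1250 — 2 stops longer (brighter).
Net change so far: 1 1/3 stops brighter. Offset with the aperture: f/2.2 → f/2.5 → f/2.8 → f/3.2 → f/3.5.

f/3.5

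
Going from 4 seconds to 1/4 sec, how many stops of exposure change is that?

4 → 2 → 1 → 1/2 → 1/4 — count the steps: 4 stops.

4 stops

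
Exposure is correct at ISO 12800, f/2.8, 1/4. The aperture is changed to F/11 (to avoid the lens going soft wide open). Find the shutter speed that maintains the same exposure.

4 s

Aperture: f/2.8 → f/4 → f/5.6 → f/8 → f/11 — 4 stops smaller aperture (darker).
Need 4 stops brighter from the shutter speed: 1/4 → 1/2 → 1 → 2 → 4.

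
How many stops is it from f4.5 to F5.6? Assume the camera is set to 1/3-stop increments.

f/4.5 → f/5 → f/5.6 — count the steps: 2 third-stops = 2/3 stop.

2/3 stop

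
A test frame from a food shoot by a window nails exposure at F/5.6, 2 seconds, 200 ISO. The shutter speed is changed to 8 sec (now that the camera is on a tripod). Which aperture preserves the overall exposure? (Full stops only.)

f/11

Shutter speed: 2 → 4 → 8 — 2 stops slower (brighter).
Need 2 stops darker from the aperture: f/5.6 → f/8 → f/11.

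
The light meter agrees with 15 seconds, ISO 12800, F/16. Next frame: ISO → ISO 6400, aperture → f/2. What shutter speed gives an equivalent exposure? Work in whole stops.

1/2s

ISO: 12800 → 6400 — 1 stop dropped (darker).
Aperture: f/16 → f/11 → f/8 → f/5.6 → f/4 → f/2.8 → f/2 — 6 stops larger aperture (brighter).
Net change so far: 5 stops brighter. Offset with the shutter speed: 15 → 8 → 4 → 2 → 1 → 1/2.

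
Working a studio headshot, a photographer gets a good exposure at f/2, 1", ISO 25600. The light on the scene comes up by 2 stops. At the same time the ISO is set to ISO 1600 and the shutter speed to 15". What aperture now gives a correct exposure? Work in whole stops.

Scene light: 2 stops brighter.
ISO: 25600 → 12800 → 6400 → 3200 → 1600 — 4 stops dropped (darker).
Shutter speed: 1 → 2 → 4 → 8 → 15 — 4 stops longer (brighter).
Net so far: 2 stops brighter. Aperture: f/2 → f/2.8 → f/4.

f/4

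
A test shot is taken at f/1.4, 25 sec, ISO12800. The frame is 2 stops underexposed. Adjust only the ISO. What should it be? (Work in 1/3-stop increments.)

Underexposed by 2 stops → need 2 stops brighter.
ISO: 12800 → 16000 → 20000 → 25600 → 32000 → 40000 → 51200.

ISO 51200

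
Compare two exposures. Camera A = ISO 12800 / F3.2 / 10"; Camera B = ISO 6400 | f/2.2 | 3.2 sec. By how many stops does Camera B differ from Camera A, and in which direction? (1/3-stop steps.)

Aperture: f/3.2 → f/2.8 → f/2.5 → f/2.2 — 1 stop larger aperture (brighter).
Shutter speed: 10 → 8 → 6 → 5 → 4 → 3.2 — 1 2/3 stops faster (darker).
ISO: 12800 → 10000 → 8000 → 6400 — 1 stop lower (darker).
Net: +1 −1 2/3 −1 = −1 2/3 stops.

1 2/3 stops darker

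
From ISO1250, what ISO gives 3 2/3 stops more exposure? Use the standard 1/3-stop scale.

ISO 16000

ISO: 1250 → 1600 → 2000 → 2500 → 3200 → 4000 → 5000 → 6400 → 8000 → 10000 → 12800 → 16000 — 3 2/3 stops raised (brighter).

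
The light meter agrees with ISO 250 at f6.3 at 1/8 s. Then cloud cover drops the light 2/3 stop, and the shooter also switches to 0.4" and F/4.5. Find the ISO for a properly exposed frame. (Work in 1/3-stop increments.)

Scene light: 2/3 stop darker.
Shutter speed: 1/8 → 1/6 → 1/5 → 1/4 → 0.3 → 0.4 — 1 2/3 stops longer (brighter).
Aperture: f/6.3 → f/5.6 → f/5 → f/4.5 — 1 stop wider (brighter).
Net so far: 2 stops brighter. ISO: 250 → 200 → 160 → 125 → 100 → 80 → 64.

ISO 64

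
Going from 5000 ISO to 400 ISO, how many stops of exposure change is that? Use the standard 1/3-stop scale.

5000 → 4000 → 3200 → 2500 → 2000 → 1600 → 1250 → 1000 → 800 → 640 → 500 → 400 — count the steps: 11 third-stops = 3 2/3 stops.

3 2/3 stops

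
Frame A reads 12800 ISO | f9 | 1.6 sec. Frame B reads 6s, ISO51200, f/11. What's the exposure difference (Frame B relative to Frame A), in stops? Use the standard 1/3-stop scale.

3 1/3 stops brighter

Aperture: f/9 → f/10 → f/11 — 2/3 stop smaller aperture (darker).
Shutter speed: 1.6 → 2 → 2.5 → 3.2 → 4 → 5 → 6 — 2 stops longer (brighter).
ISO: 12800 → 16000 → 20000 → 25600 → 32000 → 40000 → 51200 — 2 stops higher (brighter).
Net: −2/3 +2 +2 = +3 1/3 stops.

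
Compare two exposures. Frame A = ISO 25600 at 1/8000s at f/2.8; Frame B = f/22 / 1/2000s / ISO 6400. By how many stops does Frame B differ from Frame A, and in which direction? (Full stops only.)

6 stops darker

Aperture: f/2.8 → f/4 → f/5.6 → f/8 → f/11 → f/16 → f/22 — 6 stops smaller aperture (darker).
Shutter speed: 1/8000 → 1/4000 → 1/2000 — 2 stops slower (brighter).
ISO: 25600 → 12800 → 6400 — 2 stops dropped (darker).
Net: −6 +2 −2 = −6 stops.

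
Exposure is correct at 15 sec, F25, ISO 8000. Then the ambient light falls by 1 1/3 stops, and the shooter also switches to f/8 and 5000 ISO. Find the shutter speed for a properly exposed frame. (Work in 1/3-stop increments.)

Scene light: 1 1/3 stops darker.
Aperture: f/25 → f/22 → f/20 → f/18 → f/16 → f/14 → f/13 → f/11 → f/10 → f/9 → f/8 — 3 1/3 stops larger aperture (brighter).
ISO: 8000 → 6400 → 5000 — 2/3 stop dropped (darker).
Net so far: 1 1/3 stops brighter. Shutter speed: 15 → 13 → 10 → 8 → 6.

6 s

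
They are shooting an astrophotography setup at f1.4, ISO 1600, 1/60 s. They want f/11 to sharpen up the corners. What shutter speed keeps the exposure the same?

Aperture: f/1.4 → f/2 → f/2.8 → f/4 → f/5.6 → f/8 → f/11 — 6 stops narrower (darker).
Need 6 stops brighter from the shutter speed: 1/60 → 1/30 → 1/15 → 1/8 → 1/4 → 1/2 → 1.

1 s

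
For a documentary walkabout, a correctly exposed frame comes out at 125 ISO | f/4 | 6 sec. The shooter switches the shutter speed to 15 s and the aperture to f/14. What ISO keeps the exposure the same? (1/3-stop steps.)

ISO 640

Shutter speed: 6 → 8 → 10 → 13 → 15 — 1 1/3 stops slower (brighter).
Aperture: f/4 → f/4.5 → f/5 → f/5.6 → f/6.3 → f/7.1 → f/8 → f/9 → f/10 → f/11 → f/13 → f/14 — 3 2/3 stops narrower (darker).
Net change so far: 2 1/3 stops darker. Offset with the ISO: 125 → 160 → 200 → 250 → 320 → 400 → 500 → 640.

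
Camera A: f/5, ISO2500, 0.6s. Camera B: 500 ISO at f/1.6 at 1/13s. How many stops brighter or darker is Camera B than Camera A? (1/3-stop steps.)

Aperture: f/5 → f/4.5 → f/4 → f/3.5 → f/3.2 → f/2.8 → f/2.5 → f/2.2 → f/2 → f/1.8 → f/1.6 — 3 1/3 stops larger aperture (brighter).
Shutter speed: 0.6 → 0.5 → 0.4 → 0.3 → 1/4 → 1/5 → 1/6 → 1/8 → 1/10 → 1/13 — 3 stops faster (darker).
ISO: 2500 → 2000 → 1600 → 1250 → 1000 → 800 → 640 → 500 — 2 1/3 stops lower (darker).
Net: +3 1/3 −3 −2 1/3 = −2 stops.

2 stops darker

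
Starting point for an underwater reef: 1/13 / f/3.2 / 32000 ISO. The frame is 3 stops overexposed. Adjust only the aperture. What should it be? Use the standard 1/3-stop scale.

Overexposed by 3 stops → need 3 stops darker.
Aperture: f/3.2 → f/3.5 → f/4 → f/4.5 → f/5 → f/5.6 → f/6.3 → f/7.1 → f/8 → f/9.

f/9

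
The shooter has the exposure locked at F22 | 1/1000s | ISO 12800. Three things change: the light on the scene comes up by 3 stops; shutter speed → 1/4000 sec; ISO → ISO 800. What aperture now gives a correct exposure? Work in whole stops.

Scene light: 3 stops brighter.
Shutter speed: 1/1000 → 1/2000 → 1/4000 — 2 stops faster (darker).
ISO: 12800 → 6400 → 3200 → 1600 → 800 — 4 stops lower (darker).
Net so far: 3 stops darker. Aperture: f/22 → f/16 → f/11 → f/8.

f/8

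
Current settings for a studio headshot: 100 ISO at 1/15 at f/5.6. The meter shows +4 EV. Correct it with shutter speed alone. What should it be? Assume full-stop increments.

Overexposed by 4 stops → need 4 stops darker.
Shutter speed: 1/15 → 1/30 → 1/60 → 1/125 → 1/250.

1/250s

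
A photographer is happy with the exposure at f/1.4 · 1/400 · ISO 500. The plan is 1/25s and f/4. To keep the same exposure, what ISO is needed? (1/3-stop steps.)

Shutter speed: 1/400 → 1/320 → 1/250 → 1/200 → 1/160 → 1/125 → 1/100 → 1/80 → 1/60 → 1/50 → 1/40 → 1/30 → 1/25 — 4 stops slower (brighter).
Aperture: f/1.4 → f/1.6 → f/1.8 → f/2 → f/2.2 → f/2.5 → f/2.8 → f/3.2 → f/3.5 → f/4 — 3 stops stopped down (darker).
Net change so far: 1 stop brighter. Offset with the ISO: 500 → 400 → 320 → 250.

ISO 250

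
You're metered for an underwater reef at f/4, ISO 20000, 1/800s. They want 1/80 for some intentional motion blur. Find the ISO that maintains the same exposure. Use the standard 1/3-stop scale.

Shutter speed: 1/800 → 1/640 → 1/500 → 1/400 → 1/320 → 1/250 → 1/200 → 1/160 → 1/125 → 1/100 → 1/80 — 3 1/3 stops slower (brighter).
Need 3 1/3 stops darker from the ISO: 20000 → 16000 → 12800 → 10000 → 8000 → 6400 → 5000 → 4000 → 3200 → 2500 → 2000.

ISO 2000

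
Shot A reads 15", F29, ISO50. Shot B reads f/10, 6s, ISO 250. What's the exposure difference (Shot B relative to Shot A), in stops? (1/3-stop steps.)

Aperture: f/29 → f/25 → f/22 → f/20 → f/18 → f/16 → f/14 → f/13 → f/11 → f/10 — 3 stops wider (brighter).
Shutter speed: 15 → 13 → 10 → 8 → 6 — 1 1/3 stops shorter (darker).
ISO: 50 → 64 → 80 → 100 → 125 → 160 → 200 → 250 — 2 1/3 stops raised (brighter).
Net: +3 −1 1/3 +2 1/3 = +4 stops.

4 stops brighter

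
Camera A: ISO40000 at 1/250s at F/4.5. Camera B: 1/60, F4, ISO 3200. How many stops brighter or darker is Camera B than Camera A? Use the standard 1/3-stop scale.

1 1/3 stops darker

Aperture: f/4.5 → f/4 — 1/3 stop larger aperture (brighter).
Shutter speed: 1/250 → 1/200 → 1/160 → 1/125 → 1/100 → 1/80 → 1/60 — 2 stops longer (brighter).
ISO: 40000 → 32000 → 25600 → 20000 → 16000 → 12800 → 10000 → 8000 → 6400 → 5000 → 4000 → 3200 — 3 2/3 stops lower (darker).
Net: +1/3 +2 −3 2/3 = −1 1/3 stops.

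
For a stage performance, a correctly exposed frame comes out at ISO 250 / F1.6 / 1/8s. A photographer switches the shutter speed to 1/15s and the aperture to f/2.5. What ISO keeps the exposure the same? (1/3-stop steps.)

ISO 1250

Shutter speed: 1/8 → 1/10 → 1/13 → 1/15 — 1 stop shorter (darker).
Aperture: f/1.6 → f/1.8 → f/2 → f/2.2 → f/2.5 — 1 1/3 stops stopped down (darker).
Net change so far: 2 1/3 stops darker. Offset with the ISO: 250 → 320 → 400 → 500 → 640 → 800 → 1000 → 1250.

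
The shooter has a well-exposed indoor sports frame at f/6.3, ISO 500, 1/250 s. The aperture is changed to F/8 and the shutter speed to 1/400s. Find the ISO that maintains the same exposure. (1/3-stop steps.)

Aperture: f/6.3 → f/7.1 → f/8 — 2/3 stop narrower (darker).
Shutter speed: 1/250 → 1/320 → 1/400 — 2/3 stop faster (darker).
Net change so far: 1 1/3 stops darker. Offset with the ISO: 500 → 640 → 800 → 1000 → 1250.

ISO 1250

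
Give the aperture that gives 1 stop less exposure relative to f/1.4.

f/2

Aperture: f/1.4 → f/2 — 1 stop narrower (darker).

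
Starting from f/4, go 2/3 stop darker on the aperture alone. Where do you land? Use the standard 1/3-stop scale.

f/5

Aperture: f/4 → f/4.5 → f/5 — 2/3 stop stopped down (darker).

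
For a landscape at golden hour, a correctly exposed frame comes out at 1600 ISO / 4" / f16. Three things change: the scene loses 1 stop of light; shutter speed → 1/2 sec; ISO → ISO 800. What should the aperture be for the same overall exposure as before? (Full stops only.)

f/2.8

Scene light: 1 stop darker.
Shutter speed: 4 → 2 → 1 → 1/2 — 3 stops faster (darker).
ISO: 1600 → 800 — 1 stop lower (darker).
Net so far: 5 stops darker. Aperture: f/16 → f/11 → f/8 → f/5.6 → f/4 → f/2.8.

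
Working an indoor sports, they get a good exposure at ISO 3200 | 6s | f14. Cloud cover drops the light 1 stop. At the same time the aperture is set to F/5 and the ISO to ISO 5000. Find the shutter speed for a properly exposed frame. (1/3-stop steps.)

Scene light: 1 stop darker.
Aperture: f/14 → f/13 → f/11 → f/10 → f/9 → f/8 → f/7.1 → f/6.3 → f/5.6 → f/5 — 3 stops larger aperture (brighter).
ISO: 3200 → 4000 → 5000 — 2/3 stop higher (brighter).
Net so far: 2 2/3 stops brighter. Shutter speed: 6 → 5 → 4 → 3.2 → 2.5 → 2 → 1.6 → 1.3 → 1.

1 s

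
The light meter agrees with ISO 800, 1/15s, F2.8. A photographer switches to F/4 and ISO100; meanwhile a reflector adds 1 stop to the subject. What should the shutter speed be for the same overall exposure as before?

1/2s

Scene light: 1 stop brighter.
Aperture: f/2.8 → f/4 — 1 stop stopped down (darker).
ISO: 800 → 400 → 200 → 100 — 3 stops lower (darker).
Net so far: 3 stops darker. Shutter speed: 1/15 → 1/8 → 1/4 → 1/2.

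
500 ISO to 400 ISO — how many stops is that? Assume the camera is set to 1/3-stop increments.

500 → 400 — count the steps: 1 third-stops = 1/3 stop.

1/3 stop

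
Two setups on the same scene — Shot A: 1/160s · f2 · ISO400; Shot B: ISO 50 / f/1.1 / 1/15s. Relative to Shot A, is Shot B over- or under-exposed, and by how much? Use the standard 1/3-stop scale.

2 stops brighter

Aperture: f/2 → f/1.8 → f/1.6 → f/1.4 → f/1.2 → f/1.1 — 1 2/3 stops opened up (brighter).
Shutter speed: 1/160 → 1/125 → 1/100 → 1/80 → 1/60 → 1/50 → 1/40 → 1/30 → 1/25 → 1/20 → 1/15 — 3 1/3 stops longer (brighter).
ISO: 400 → 320 → 250 → 200 → 160 → 125 → 100 → 80 → 64 → 50 — 3 stops lower (darker).
Net: +1 2/3 +3 1/3 −3 = +2 stops.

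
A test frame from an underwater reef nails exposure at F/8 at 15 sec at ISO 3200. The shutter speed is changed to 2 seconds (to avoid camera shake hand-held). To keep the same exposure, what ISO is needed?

Shutter speed: 15 → 8 → 4 → 2 — 3 stops faster (darker).
Need 3 stops brighter from the ISO: 3200 → 6400 → 12800 → 25600.

ISO 25600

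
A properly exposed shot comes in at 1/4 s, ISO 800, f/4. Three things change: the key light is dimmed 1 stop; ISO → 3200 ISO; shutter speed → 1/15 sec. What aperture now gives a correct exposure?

Scene light: 1 stop darker.
ISO: 800 → 1600 → 3200 — 2 stops higher (brighter).
Shutter speed: 1/4 → 1/8 → 1/15 — 2 stops faster (darker).
Net so far: 1 stop darker. Aperture: f/4 → f/2.8.

f/2.8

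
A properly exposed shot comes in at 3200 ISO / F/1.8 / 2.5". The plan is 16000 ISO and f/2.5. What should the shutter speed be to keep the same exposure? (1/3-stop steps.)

1 s

ISO: 3200 → 4000 → 5000 → 6400 → 8000 → 10000 → 12800 → 16000 — 2 1/3 stops higher (brighter).
Aperture: f/1.8 → f/2 → f/2.2 → f/2.5 — 1 stop stopped down (darker).
Net change so far: 1 1/3 stops brighter. Offset with the shutter speed: 2.5 → 2 → 1.6 → 1.3 → 1.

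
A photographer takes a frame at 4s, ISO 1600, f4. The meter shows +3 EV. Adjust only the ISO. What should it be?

Overexposed by 3 stops → need 3 stops darker.
ISO: 1600 → 800 → 400 → 200.

ISO 200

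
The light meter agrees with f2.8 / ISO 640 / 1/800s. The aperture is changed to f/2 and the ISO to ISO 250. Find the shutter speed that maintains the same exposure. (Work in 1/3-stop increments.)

1/640s

Aperture: f/2.8 → f/2.5 → f/2.2 → f/2 — 1 stop opened up (brighter).
ISO: 640 → 500 → 400 → 320 → 250 — 1 1/3 stops dropped (darker).
Net change so far: 1/3 stop darker. Offset with the shutter speed: 1/800 → 1/640.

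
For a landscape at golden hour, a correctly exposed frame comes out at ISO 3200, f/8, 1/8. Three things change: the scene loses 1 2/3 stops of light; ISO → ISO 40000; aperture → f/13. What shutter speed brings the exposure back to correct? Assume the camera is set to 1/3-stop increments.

Scene light: 1 2/3 stops darker.
ISO: 3200 → 4000 → 5000 → 6400 → 8000 → 10000 → 12800 → 16000 → 20000 → 25600 → 32000 → 40000 — 3 2/3 stops higher (brighter).
Aperture: f/8 → f/9 → f/10 → f/11 → f/13 — 1 1/3 stops narrower (darker).
Net so far: 2/3 stop brighter. Shutter speed: 1/8 → 1/10 → 1/13.

1/13s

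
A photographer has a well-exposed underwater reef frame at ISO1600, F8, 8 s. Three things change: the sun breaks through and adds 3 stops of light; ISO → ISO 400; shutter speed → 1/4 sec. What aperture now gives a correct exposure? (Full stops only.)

Scene light: 3 stops brighter.
ISO: 1600 → 800 → 400 — 2 stops lower (darker).
Shutter speed: 8 → 4 → 2 → 1 → 1/2 → 1/4 — 5 stops shorter (darker).
Net so far: 4 stops darker. Aperture: f/8 → f/5.6 → f/4 → f/2.8 → f/2.

f/2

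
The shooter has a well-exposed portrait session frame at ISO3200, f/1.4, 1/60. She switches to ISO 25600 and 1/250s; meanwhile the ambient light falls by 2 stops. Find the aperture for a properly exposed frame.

Scene light: 2 stops darker.
ISO: 3200 → 6400 → 12800 → 25600 — 3 stops higher (brighter).
Shutter speed: 1/60 → 1/125 → 1/250 — 2 stops shorter (darker).
Net so far: 1 stop darker. Aperture: f/1.4 → f/1.0.

f/1.0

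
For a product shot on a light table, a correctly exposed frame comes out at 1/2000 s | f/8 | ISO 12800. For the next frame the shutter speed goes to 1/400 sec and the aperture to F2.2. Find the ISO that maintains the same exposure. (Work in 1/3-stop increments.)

ISO 200

Shutter speed: 1/2000 → 1/1600 → 1/1250 → 1/1000 → 1/800 → 1/640 → 1/500 → 1/400 — 2 1/3 stops longer (brighter).
Aperture: f/8 → f/7.1 → f/6.3 → f/5.6 → f/5 → f/4.5 → f/4 → f/3.5 → f/3.2 → f/2.8 → f/2.5 → f/2.2 — 3 2/3 stops larger aperture (brighter).
Net change so far: 6 stops brighter. Offset with the ISO: 12800 → 10000 → 8000 → 6400 → 5000 → 4000 → 3200 → 2500 → 2000 → 1600 → 1250 → 1000 → 800 → 640 → 500 → 400 → 320 → 250 → 200.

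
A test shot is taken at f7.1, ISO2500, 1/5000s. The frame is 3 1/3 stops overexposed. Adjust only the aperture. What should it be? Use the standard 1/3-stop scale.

Overexposed by 3 1/3 stops → need 3 1/3 stops darker.
Aperture: f/7.1 → f/8 → f/9 → f/10 → f/11 → f/13 → f/14 → f/16 → f/18 → f/20 → f/22.

f/22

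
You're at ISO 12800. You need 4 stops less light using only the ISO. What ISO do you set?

ISO: 12800 → 6400 → 3200 → 1600 → 800 — 4 stops dropped (darker).

ISO 800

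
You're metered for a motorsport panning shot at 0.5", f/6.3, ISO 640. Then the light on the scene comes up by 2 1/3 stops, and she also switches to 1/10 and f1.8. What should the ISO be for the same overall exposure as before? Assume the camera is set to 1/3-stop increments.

ISO 50

Scene light: 2 1/3 stops brighter.
Shutter speed: 0.5 → 0.4 → 0.3 → 1/4 → 1/5 → 1/6 → 1/8 → 1/10 — 2 1/3 stops faster (darker).
Aperture: f/6.3 → f/5.6 → f/5 → f/4.5 → f/4 → f/3.5 → f/3.2 → f/2.8 → f/2.5 → f/2.2 → f/2 → f/1.8 — 3 2/3 stops wider (brighter).
Net so far: 3 2/3 stops brighter. ISO: 640 → 500 → 400 → 320 → 250 → 200 → 160 → 125 → 100 → 80 → 64 → 50.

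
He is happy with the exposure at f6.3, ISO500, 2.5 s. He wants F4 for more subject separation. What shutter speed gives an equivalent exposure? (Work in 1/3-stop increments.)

Aperture: f/6.3 → f/5.6 → f/5 → f/4.5 → f/4 — 1 1/3 stops larger aperture (brighter).
Need 1 1/3 stops darker from the shutter speed: 2.5 → 2 → 1.6 → 1.3 → 1.

1 s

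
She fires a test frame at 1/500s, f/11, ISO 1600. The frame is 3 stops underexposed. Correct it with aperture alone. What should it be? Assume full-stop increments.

Underexposed by 3 stops → need 3 stops brighter.
Aperture: f/11 → f/8 → f/5.6 → f/4.

f/4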